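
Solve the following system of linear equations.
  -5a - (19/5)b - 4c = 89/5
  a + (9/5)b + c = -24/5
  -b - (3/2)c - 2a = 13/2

Row-reduce:
R1 ← R1 / (-5).
R2 ← R2 − 1·R1.
R3 ← R3 + 2·R1.
R2 ← R2 / (26/25).
R1 ← R1 − 19/25·R2.
R3 ← R3 − 13/25·R2.
Rank is 2 with 3 unknowns, leaving c free.

infinitely many solutions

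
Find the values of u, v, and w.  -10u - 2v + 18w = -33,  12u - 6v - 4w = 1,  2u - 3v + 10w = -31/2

Row-reduce the augmented matrix:
R1 ← R1 / (-10).
R2 ← R2 − 12·R1.
R3 ← R3 − 2·R1.
R2 ← R2 / (-42/5).
R1 ← R1 − 1/5·R2.
R3 ← R3 + 17/5·R2.
R3 ← R3 / (136/21).
R1 ← R1 + 29/21·R3.
R2 ← R2 + 44/21·R3.
Reading off the reduced rows gives u = 1, v = 5/2, w = -1.

u = 1, v = 5/2, w = -1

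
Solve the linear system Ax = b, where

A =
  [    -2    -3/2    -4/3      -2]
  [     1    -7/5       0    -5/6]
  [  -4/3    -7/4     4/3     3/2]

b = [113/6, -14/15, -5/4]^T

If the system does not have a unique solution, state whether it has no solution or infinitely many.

Row-reduce:
R1 ← R1 / (-2).
R2 ← R2 − 1·R1.
R3 ← R3 + 4/3·R1.
R2 ← R2 / (-43/20).
R1 ← R1 − 3/4·R2.
R3 ← R3 + 3/4·R2.
R3 ← R3 / (950/387).
R1 ← R1 − 56/129·R3.
R2 ← R2 − 40/129·R3.
Rank is 3 with 4 unknowns, leaving x_4 free.

infinitely many solutions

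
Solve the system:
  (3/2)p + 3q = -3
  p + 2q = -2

infinitely many solutions

Row-reduce:
R1 ← R1 / (3/2).
R2 ← R2 − 1·R1.
Rank is 1 with 2 unknowns, leaving q free.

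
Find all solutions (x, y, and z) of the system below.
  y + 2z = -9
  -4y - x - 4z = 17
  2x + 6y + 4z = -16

infinitely many solutions

Row-reduce:
Swap R1 and R2.
R1 ← R1 / (-1).
R3 ← R3 − 2·R1.
R1 ← R1 − 4·R2.
R3 ← R3 + 2·R2.
Rank is 2 with 3 unknowns, leaving z free.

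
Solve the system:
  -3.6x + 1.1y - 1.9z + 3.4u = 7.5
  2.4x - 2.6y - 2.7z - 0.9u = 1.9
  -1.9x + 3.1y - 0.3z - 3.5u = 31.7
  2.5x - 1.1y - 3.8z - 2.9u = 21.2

x = -2, y = 4, z = -5, u = -4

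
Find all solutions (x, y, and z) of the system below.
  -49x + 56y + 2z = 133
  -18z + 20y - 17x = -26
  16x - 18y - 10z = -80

Row-reduce:
R1 ← R1 / (-49).
R2 ← R2 + 17·R1.
R3 ← R3 − 16·R1.
R2 ← R2 / (4/7).
R1 ← R1 + 8/7·R2.
R3 ← R3 − 2/7·R2.
Row 3 reduces to 0 = -1/2, a contradiction. The system is inconsistent.

no solution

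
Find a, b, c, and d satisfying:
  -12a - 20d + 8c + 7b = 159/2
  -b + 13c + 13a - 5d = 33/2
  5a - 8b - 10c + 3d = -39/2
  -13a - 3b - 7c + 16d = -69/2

a = -3/2, b = -3/2, c = 3/2, d = -3

Row-reduce the augmented matrix:
R1 ← R1 / (-12).
R2 ← R2 − 13·R1.
R3 ← R3 − 5·R1.
R4 ← R4 + 13·R1.
R2 ← R2 / (79/12).
R1 ← R1 + 7/12·R2.
R3 ← R3 + 61/12·R2.
R4 ← R4 + 127/12·R2.
R3 ← R3 / (795/79).
R1 ← R1 − 99/79·R3.
R2 ← R2 − 260/79·R3.
R4 ← R4 − 1514/79·R3.
R4 ← R4 / (35113/795).
R1 ← R1 − 671/265·R4.
R2 ← R2 − 704/159·R4.
R3 ← R3 + 2048/795·R4.
Reading off the reduced rows gives a = -3/2, b = -3/2, c = 3/2, d = -3.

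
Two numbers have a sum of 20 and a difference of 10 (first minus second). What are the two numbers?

first number: 15, second number: 5

Let x = first number, y = second number.
  y + x = 20
  x - y = 10
From equation 1: x = 20 − y.
Substitute into equation 2 and solve: y = 5.
Then x = 15.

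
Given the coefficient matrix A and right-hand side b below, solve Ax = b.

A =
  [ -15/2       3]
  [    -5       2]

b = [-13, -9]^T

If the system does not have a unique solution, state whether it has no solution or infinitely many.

no solution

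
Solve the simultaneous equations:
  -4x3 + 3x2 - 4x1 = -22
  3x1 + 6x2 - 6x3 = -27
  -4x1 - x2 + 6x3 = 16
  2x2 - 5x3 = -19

Row-reduce the augmented matrix:
R1 ← R1 / (-4).
R2 ← R2 − 3·R1.
R3 ← R3 + 4·R1.
R2 ← R2 / (33/4).
R1 ← R1 + 3/4·R2.
R3 ← R3 + 4·R2.
R4 ← R4 − 2·R2.
R3 ← R3 / (62/11).
R1 ← R1 − 2/11·R3.
R2 ← R2 + 12/11·R3.
R4 ← R4 + 31/11·R3.
R4 reduces to 0 = 0, so the extra equation is consistent.
Reading off the reduced rows gives x1 = 1, x2 = -2, x3 = 3.

x1 = 1, x2 = -2, x3 = 3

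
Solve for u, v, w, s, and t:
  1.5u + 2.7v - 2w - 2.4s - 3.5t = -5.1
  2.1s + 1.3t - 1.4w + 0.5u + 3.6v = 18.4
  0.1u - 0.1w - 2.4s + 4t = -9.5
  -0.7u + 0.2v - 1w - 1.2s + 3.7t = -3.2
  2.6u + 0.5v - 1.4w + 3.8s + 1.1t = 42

u = 5, v = -1, w = -4, s = 6, t = 1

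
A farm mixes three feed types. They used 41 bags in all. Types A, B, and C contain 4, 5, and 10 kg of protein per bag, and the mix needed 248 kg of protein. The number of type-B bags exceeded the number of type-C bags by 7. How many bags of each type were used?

type-A bags: 12, type-B bags: 18, type-C bags: 11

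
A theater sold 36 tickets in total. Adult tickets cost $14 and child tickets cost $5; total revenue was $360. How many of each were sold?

adult tickets: 20, child tickets: 16

Let a = adult tickets, c = child tickets.
  a + c = 36
  14a + 5c = 360
From equation 1: a = 36 − c.
Substitute into equation 2 and solve: c = 16.
Then a = 20.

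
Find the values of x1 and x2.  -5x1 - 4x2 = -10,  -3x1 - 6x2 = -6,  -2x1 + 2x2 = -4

x1 = 2, x2 = 0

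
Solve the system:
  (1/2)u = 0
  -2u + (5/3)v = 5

Row-reduce the augmented matrix:
R1 ← R1 / (1/2).
R2 ← R2 + 2·R1.
R2 ← R2 / (5/3).
Reading off the reduced rows gives u = 0, v = 3.

u = 0, v = 3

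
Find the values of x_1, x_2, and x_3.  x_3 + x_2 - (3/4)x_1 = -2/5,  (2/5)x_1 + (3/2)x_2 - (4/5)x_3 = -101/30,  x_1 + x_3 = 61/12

Row-reduce the augmented matrix:
R1 ← R1 / (-3/4).
R2 ← R2 − 2/5·R1.
R3 ← R3 − 1·R1.
R2 ← R2 / (61/30).
R1 ← R1 + 4/3·R2.
R3 ← R3 − 4/3·R2.
R3 ← R3 / (153/61).
R1 ← R1 + 92/61·R3.
R2 ← R2 + 8/61·R3.
Reading off the reduced rows gives x_1 = 7/3, x_2 = -7/5, x_3 = 11/4.

x_1 = 7/3, x_2 = -7/5, x_3 = 11/4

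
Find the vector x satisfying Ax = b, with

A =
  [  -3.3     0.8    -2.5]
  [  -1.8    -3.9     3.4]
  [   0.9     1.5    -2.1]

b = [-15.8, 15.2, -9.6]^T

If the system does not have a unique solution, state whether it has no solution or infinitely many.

x_1 = 1, x_2 = 0, x_3 = 5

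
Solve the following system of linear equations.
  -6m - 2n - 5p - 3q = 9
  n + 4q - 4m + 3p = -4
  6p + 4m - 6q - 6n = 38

infinitely many solutions

Row-reduce:
R1 ← R1 / (-6).
R2 ← R2 + 4·R1.
R3 ← R3 − 4·R1.
R2 ← R2 / (7/3).
R1 ← R1 − 1/3·R2.
R3 ← R3 + 22/3·R2.
R3 ← R3 / (158/7).
R1 ← R1 + 1/14·R3.
R2 ← R2 − 19/7·R3.
Rank is 3 with 4 unknowns, leaving q free.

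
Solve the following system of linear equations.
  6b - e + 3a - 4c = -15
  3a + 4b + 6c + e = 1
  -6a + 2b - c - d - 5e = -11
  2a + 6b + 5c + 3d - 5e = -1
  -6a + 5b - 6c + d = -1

Row-reduce the augmented matrix:
R1 ← R1 / (3).
R2 ← R2 − 3·R1.
R3 ← R3 + 6·R1.
R4 ← R4 − 2·R1.
R5 ← R5 + 6·R1.
R2 ← R2 / (-2).
R1 ← R1 − 2·R2.
R3 ← R3 − 14·R2.
R4 ← R4 − 2·R2.
R5 ← R5 − 17·R2.
R3 ← R3 / (61).
R1 ← R1 − 26/3·R3.
R2 ← R2 + 5·R3.
R4 ← R4 − 53/3·R3.
R5 ← R5 − 71·R3.
R4 ← R4 / (602/183).
R1 ← R1 − 26/183·R4.
R2 ← R2 + 5/61·R4.
R3 ← R3 + 1/61·R4.
R5 ← R5 − 132/61·R4.
R5 ← R5 / (418/43).
R1 ← R1 − 37/43·R5.
R2 ← R2 + 23/43·R5.
R3 ← R3 − 4/43·R5.
R4 ← R4 + 57/43·R5.
Reading off the reduced rows gives a = -1, b = -1, c = 1, d = 4, e = 2.

a = -1, b = -1, c = 1, d = 4, e = 2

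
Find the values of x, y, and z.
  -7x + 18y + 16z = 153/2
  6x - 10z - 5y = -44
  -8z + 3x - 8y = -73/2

x = -3/2, y = 1, z = 3

Row-reduce the augmented matrix:
R1 ← R1 / (-7).
R2 ← R2 − 6·R1.
R3 ← R3 − 3·R1.
R2 ← R2 / (73/7).
R1 ← R1 + 18/7·R2.
R3 ← R3 + 2/7·R2.
R3 ← R3 / (-76/73).
R1 ← R1 + 100/73·R3.
R2 ← R2 − 26/73·R3.
Reading off the reduced rows gives x = -3/2, y = 1, z = 3.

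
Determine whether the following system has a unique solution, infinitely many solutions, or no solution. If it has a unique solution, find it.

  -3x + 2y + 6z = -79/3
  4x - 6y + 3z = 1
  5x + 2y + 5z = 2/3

Row-reduce the augmented matrix:
R1 ← R1 / (-3).
R2 ← R2 − 4·R1.
R3 ← R3 − 5·R1.
R2 ← R2 / (-10/3).
R1 ← R1 + 2/3·R2.
R3 ← R3 − 16/3·R2.
R3 ← R3 / (163/5).
R1 ← R1 + 21/5·R3.
R2 ← R2 + 33/10·R3.
Reading off the reduced rows gives x = 3, y = 1/3, z = -3.

x = 3, y = 1/3, z = -3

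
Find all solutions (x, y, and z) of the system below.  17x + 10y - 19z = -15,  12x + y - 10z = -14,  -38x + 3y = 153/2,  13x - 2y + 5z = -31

no solution

Row-reduce:
R1 ← R1 / (17).
R2 ← R2 − 12·R1.
R3 ← R3 + 38·R1.
R4 ← R4 − 13·R1.
R2 ← R2 / (-103/17).
R1 ← R1 − 10/17·R2.
R3 ← R3 − 431/17·R2.
R4 ← R4 + 164/17·R2.
R3 ← R3 / (-2904/103).
R1 ← R1 + 81/103·R3.
R2 ← R2 + 58/103·R3.
R4 ← R4 − 1452/103·R3.
Row 4 reduces to 0 = 1/4, a contradiction. The system is inconsistent.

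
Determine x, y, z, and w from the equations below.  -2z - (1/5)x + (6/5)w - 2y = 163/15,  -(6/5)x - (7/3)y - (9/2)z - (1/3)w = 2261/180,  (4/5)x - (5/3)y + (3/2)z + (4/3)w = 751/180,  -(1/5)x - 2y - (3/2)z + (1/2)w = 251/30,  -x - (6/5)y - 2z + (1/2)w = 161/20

x = -1, y = -7/3, z = -3/2, w = 5/2

Row-reduce the augmented matrix:
R1 ← R1 / (-1/5).
R2 ← R2 + 6/5·R1.
R3 ← R3 − 4/5·R1.
R4 ← R4 + 1/5·R1.
R5 ← R5 + 1·R1.
R2 ← R2 / (29/3).
R1 ← R1 − 10·R2.
R3 ← R3 + 29/3·R2.
R5 ← R5 − 44/5·R2.
R1 ← R1 − 65/29·R3.
R2 ← R2 − 45/58·R3.
R4 ← R4 − 1/2·R3.
R5 ← R5 − 34/29·R3.
Swap R4 and R5.
R4 ← R4 / (4349/1450).
R1 ← R1 − 143/29·R4.
R2 ← R2 − 89/290·R4.
R3 ← R3 + 7/5·R4.
R5 reduces to 0 = 0, so the extra equation is consistent.
Reading off the reduced rows gives x = -1, y = -7/3, z = -3/2, w = 5/2.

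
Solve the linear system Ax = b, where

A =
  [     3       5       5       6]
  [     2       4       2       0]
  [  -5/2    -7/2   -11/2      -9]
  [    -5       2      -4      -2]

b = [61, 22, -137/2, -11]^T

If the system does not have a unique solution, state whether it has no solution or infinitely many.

no solution

Row-reduce:
R1 ← R1 / (3).
R2 ← R2 − 2·R1.
R3 ← R3 + 5/2·R1.
R4 ← R4 + 5·R1.
R2 ← R2 / (2/3).
R1 ← R1 − 5/3·R2.
R3 ← R3 − 2/3·R2.
R4 ← R4 − 31/3·R2.
Swap R3 and R4.
R3 ← R3 / (25).
R1 ← R1 − 5·R3.
R2 ← R2 + 2·R3.
Row 4 reduces to 0 = 1, a contradiction. The system is inconsistent.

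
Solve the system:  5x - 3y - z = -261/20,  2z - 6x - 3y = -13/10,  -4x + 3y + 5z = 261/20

x = -1, y = 13/5, z = 1/4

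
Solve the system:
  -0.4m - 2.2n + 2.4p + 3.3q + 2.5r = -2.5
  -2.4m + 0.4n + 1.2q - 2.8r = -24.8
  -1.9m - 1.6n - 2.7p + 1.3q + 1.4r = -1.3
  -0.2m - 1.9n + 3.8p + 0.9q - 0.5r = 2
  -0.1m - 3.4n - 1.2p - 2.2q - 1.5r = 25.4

m = 3, n = -5, p = 0, q = -6, r = 3

Row-reduce the augmented matrix:
R1 ← R1 / (-2/5).
R2 ← R2 + 12/5·R1.
R3 ← R3 + 19/10·R1.
R4 ← R4 + 1/5·R1.
R5 ← R5 + 1/10·R1.
R2 ← R2 / (68/5).
R1 ← R1 − 11/2·R2.
R3 ← R3 − 177/20·R2.
R4 ← R4 + 4/5·R2.
R5 ← R5 + 57/20·R2.
R3 ← R3 / (-402/85).
R1 ← R1 + 3/17·R3.
R2 ← R2 + 18/17·R3.
R4 ← R4 − 149/85·R3.
R5 ← R5 + 819/170·R3.
R4 ← R4 / (-86381/32160).
R1 ← R1 + 1379/2144·R4.
R2 ← R2 + 921/1072·R4.
R3 ← R3 − 3089/6432·R4.
R5 ← R5 + 98819/21440·R4.
R5 ← R5 / (-249552/86381).
R1 ← R1 − 127725/86381·R5.
R2 ← R2 + 68552/86381·R5.
R3 ← R3 + 57096/86381·R5.
R4 ← R4 − 76745/86381·R5.
Reading off the reduced rows gives m = 3, n = -5, p = 0, q = -6, r = 3.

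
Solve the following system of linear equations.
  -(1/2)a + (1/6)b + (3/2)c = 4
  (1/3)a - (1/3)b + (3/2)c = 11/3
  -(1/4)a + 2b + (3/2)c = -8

a = -4, b = -6, c = 2

Row-reduce the augmented matrix:
R1 ← R1 / (-1/2).
R2 ← R2 − 1/3·R1.
R3 ← R3 + 1/4·R1.
R2 ← R2 / (-2/9).
R1 ← R1 + 1/3·R2.
R3 ← R3 − 23/12·R2.
R3 ← R3 / (357/16).
R1 ← R1 + 27/4·R3.
R2 ← R2 + 45/4·R3.
Reading off the reduced rows gives a = -4, b = -6, c = 2.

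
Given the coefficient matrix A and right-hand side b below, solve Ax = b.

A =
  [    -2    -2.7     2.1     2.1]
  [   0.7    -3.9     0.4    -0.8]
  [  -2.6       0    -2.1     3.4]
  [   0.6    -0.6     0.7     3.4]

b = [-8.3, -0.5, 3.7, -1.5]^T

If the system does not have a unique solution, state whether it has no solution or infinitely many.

x_1 = 1, x_2 = 0, x_3 = -3, x_4 = 0

Row-reduce the augmented matrix:
R1 ← R1 / (-2).
R2 ← R2 − 7/10·R1.
R3 ← R3 + 13/5·R1.
R4 ← R4 − 3/5·R1.
R2 ← R2 / (-969/200).
R1 ← R1 − 27/20·R2.
R3 ← R3 − 351/100·R2.
R4 ← R4 + 141/100·R2.
R3 ← R3 / (-2589/646).
R1 ← R1 + 237/323·R3.
R2 ← R2 + 227/969·R3.
R4 ← R4 − 3229/3230·R3.
R4 ← R4 / (272123/64725).
R1 ← R1 + 5101/4315·R4.
R2 ← R2 + 893/38835·R4.
R3 ← R3 + 2012/12945·R4.
Reading off the reduced rows gives x_1 = 1, x_2 = 0, x_3 = -3, x_4 = 0.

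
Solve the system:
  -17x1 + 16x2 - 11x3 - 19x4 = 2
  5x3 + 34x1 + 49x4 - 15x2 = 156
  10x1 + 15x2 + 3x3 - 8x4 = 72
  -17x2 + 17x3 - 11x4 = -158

no solution

Row-reduce:
R1 ← R1 / (-17).
R2 ← R2 − 34·R1.
R3 ← R3 − 10·R1.
R2 ← R2 / (17).
R1 ← R1 + 16/17·R2.
R3 ← R3 − 415/17·R2.
R4 ← R4 + 17·R2.
R3 ← R3 / (356/17).
R1 ← R1 + 5/17·R3.
R2 ← R2 + 1·R3.
Row 4 reduces to 0 = 2, a contradiction. The system is inconsistent.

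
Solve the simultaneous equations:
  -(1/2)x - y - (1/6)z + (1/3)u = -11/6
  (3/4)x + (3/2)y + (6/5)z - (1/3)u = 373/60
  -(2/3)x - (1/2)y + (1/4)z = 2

infinitely many solutions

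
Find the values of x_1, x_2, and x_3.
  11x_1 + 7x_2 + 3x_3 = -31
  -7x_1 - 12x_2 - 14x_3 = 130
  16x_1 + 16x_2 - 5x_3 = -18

Row-reduce the augmented matrix:
R1 ← R1 / (11).
R2 ← R2 + 7·R1.
R3 ← R3 − 16·R1.
R2 ← R2 / (-83/11).
R1 ← R1 − 7/11·R2.
R3 ← R3 − 64/11·R2.
R3 ← R3 / (-1551/83).
R1 ← R1 + 62/83·R3.
R2 ← R2 − 133/83·R3.
Reading off the reduced rows gives x_1 = 2, x_2 = -5, x_3 = -6.

x_1 = 2, x_2 = -5, x_3 = -6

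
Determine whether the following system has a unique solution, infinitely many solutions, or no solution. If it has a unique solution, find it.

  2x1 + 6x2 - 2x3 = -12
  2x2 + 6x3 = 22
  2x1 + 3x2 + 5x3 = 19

x1 = 1, x2 = -1, x3 = 4

Row-reduce the augmented matrix:
R1 ← R1 / (2).
R3 ← R3 − 2·R1.
R2 ← R2 / (2).
R1 ← R1 − 3·R2.
R3 ← R3 + 3·R2.
R3 ← R3 / (16).
R1 ← R1 + 10·R3.
R2 ← R2 − 3·R3.
Reading off the reduced rows gives x1 = 1, x2 = -1, x3 = 4.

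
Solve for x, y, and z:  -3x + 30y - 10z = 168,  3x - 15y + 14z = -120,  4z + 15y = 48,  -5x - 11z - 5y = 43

x = -6, y = 4, z = -3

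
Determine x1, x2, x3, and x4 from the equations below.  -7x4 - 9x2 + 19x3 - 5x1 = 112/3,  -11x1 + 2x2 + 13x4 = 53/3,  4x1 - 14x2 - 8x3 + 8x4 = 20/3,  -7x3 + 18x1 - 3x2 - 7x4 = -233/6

Row-reduce the augmented matrix:
R1 ← R1 / (-5).
R2 ← R2 + 11·R1.
R3 ← R3 − 4·R1.
R4 ← R4 − 18·R1.
R2 ← R2 / (109/5).
R1 ← R1 − 9/5·R2.
R3 ← R3 + 106/5·R2.
R4 ← R4 + 177/5·R2.
R3 ← R3 / (-3646/109).
R1 ← R1 + 38/109·R3.
R2 ← R2 + 209/109·R3.
R4 ← R4 + 706/109·R3.
R4 ← R4 / (14775/1823).
R1 ← R1 + 2293/1823·R4.
R2 ← R2 + 762/1823·R4.
R3 ← R3 + 1636/1823·R4.
Reading off the reduced rows gives x1 = -5/2, x2 = -5/3, x3 = 1/3, x4 = -1/2.

x1 = -5/2, x2 = -5/3, x3 = 1/3, x4 = -1/2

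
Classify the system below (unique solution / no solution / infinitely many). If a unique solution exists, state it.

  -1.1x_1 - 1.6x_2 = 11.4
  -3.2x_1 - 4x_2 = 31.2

x_1 = -6, x_2 = -3

Row-reduce the augmented matrix:
R1 ← R1 / (-11/10).
R2 ← R2 + 16/5·R1.
R2 ← R2 / (36/55).
R1 ← R1 − 16/11·R2.
Reading off the reduced rows gives x_1 = -6, x_2 = -3.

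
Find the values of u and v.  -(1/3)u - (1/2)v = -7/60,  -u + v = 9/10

u = -2/5, v = 1/2

From equation 2: u = -9/10 + v.
Substitute into equation 1 and solve: v = 1/2.
Then u = -2/5.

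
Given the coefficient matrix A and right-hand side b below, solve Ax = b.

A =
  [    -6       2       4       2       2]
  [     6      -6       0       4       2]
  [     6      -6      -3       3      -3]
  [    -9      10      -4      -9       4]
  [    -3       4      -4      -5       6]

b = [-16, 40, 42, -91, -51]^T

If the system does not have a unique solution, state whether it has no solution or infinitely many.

Row-reduce:
R1 ← R1 / (-6).
R2 ← R2 − 6·R1.
R3 ← R3 − 6·R1.
R4 ← R4 + 9·R1.
R5 ← R5 + 3·R1.
R2 ← R2 / (-4).
R1 ← R1 + 1/3·R2.
R3 ← R3 + 4·R2.
R4 ← R4 − 7·R2.
R5 ← R5 − 3·R2.
R3 ← R3 / (-3).
R1 ← R1 + 1·R3.
R2 ← R2 + 1·R3.
R4 ← R4 + 3·R3.
R5 ← R5 + 3·R3.
R4 ← R4 / (-1/2).
R1 ← R1 + 1/2·R4.
R2 ← R2 + 7/6·R4.
R3 ← R3 − 1/3·R4.
R5 ← R5 + 1/2·R4.
Rank is 4 with 5 unknowns, leaving x_5 free.

infinitely many solutions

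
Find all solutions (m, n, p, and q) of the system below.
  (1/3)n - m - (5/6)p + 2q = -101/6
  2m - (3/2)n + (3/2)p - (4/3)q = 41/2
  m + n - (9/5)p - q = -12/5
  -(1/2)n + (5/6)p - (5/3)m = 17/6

m = 1, n = -4, p = 3, q = -6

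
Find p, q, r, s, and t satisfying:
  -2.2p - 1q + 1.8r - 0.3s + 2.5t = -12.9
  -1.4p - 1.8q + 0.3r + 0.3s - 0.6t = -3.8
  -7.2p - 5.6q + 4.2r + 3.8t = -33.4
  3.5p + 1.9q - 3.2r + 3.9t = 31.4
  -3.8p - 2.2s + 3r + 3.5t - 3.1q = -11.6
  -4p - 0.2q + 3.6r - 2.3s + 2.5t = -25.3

p = 4, q = -3, r = -6, s = -4, t = 1

Row-reduce the augmented matrix:
R1 ← R1 / (-11/5).
R2 ← R2 + 7/5·R1.
R3 ← R3 + 36/5·R1.
R4 ← R4 − 7/2·R1.
R5 ← R5 + 19/5·R1.
R6 ← R6 + 4·R1.
R2 ← R2 / (-64/55).
R1 ← R1 − 5/11·R2.
R3 ← R3 + 128/55·R2.
R4 ← R4 − 17/55·R2.
R5 ← R5 + 151/110·R2.
R6 ← R6 − 89/55·R2.
Swap R3 and R4.
R3 ← R3 / (-359/640).
R1 ← R1 + 147/128·R3.
R2 ← R2 − 93/128·R3.
R5 ← R5 − 1137/1280·R3.
R6 ← R6 + 543/640·R3.
Swap R4 and R5.
R4 ← R4 / (-8071/2872).
R1 ← R1 − 1491/1436·R4.
R2 ← R2 + 1251/1436·R4.
R3 ← R3 − 222/359·R4.
R6 ← R6 + 3929/7180·R4.
Swap R5 and R6.
R5 ← R5 / (-539607/28825).
R1 ← R1 + 69222/5765·R5.
R2 ← R2 − 41527/5765·R5.
R3 ← R3 + 58081/5765·R5.
R4 ← R4 + 27323/5765·R5.
R6 reduces to 0 = 0, so the extra equation is consistent.
Reading off the reduced rows gives p = 4, q = -3, r = -6, s = -4, t = 1.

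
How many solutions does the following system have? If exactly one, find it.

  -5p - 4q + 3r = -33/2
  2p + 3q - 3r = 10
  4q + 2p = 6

Row-reduce the augmented matrix:
R1 ← R1 / (-5).
R2 ← R2 − 2·R1.
R3 ← R3 − 2·R1.
R2 ← R2 / (7/5).
R1 ← R1 − 4/5·R2.
R3 ← R3 − 12/5·R2.
R3 ← R3 / (30/7).
R1 ← R1 − 3/7·R3.
R2 ← R2 + 9/7·R3.
Reading off the reduced rows gives p = 2, q = 1/2, r = -3/2.

p = 2, q = 1/2, r = -3/2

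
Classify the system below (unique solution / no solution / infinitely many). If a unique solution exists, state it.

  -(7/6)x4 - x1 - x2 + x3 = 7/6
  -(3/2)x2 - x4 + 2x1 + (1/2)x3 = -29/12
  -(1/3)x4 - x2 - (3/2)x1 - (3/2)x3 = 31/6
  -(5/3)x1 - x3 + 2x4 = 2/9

x1 = -4/3, x2 = 1/2, x3 = -2, x4 = -2

Row-reduce the augmented matrix:
R1 ← R1 / (-1).
R2 ← R2 − 2·R1.
R3 ← R3 + 3/2·R1.
R4 ← R4 + 5/3·R1.
R2 ← R2 / (-7/2).
R1 ← R1 − 1·R2.
R3 ← R3 − 1/2·R2.
R4 ← R4 − 5/3·R2.
R3 ← R3 / (-37/14).
R1 ← R1 + 2/7·R3.
R2 ← R2 + 5/7·R3.
R4 ← R4 + 31/21·R3.
R4 ← R4 / (610/333).
R1 ← R1 − 25/222·R4.
R2 ← R2 − 155/222·R4.
R3 ← R3 + 79/222·R4.
Reading off the reduced rows gives x1 = -4/3, x2 = 1/2, x3 = -2, x4 = -2.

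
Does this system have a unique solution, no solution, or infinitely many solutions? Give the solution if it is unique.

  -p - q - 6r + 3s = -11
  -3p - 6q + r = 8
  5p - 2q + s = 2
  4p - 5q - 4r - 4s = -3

Row-reduce the augmented matrix:
R1 ← R1 / (-1).
R2 ← R2 + 3·R1.
R3 ← R3 − 5·R1.
R4 ← R4 − 4·R1.
R2 ← R2 / (-3).
R1 ← R1 − 1·R2.
R3 ← R3 + 7·R2.
R4 ← R4 + 9·R2.
R3 ← R3 / (-223/3).
R1 ← R1 − 37/3·R3.
R2 ← R2 + 19/3·R3.
R4 ← R4 + 85·R3.
R4 ← R4 / (-1630/223).
R1 ← R1 − 31/223·R4.
R2 ← R2 + 34/223·R4.
R3 ← R3 + 111/223·R4.
Reading off the reduced rows gives p = 0, q = -1, r = 2, s = 0.

p = 0, q = -1, r = 2, s = 0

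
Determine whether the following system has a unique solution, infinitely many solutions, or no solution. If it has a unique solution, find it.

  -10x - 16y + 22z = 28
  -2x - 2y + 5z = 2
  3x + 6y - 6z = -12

infinitely many solutions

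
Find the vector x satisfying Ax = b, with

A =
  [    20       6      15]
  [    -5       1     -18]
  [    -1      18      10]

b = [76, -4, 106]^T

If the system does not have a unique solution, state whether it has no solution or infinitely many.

Row-reduce the augmented matrix:
R1 ← R1 / (20).
R2 ← R2 + 5·R1.
R3 ← R3 + 1·R1.
R2 ← R2 / (5/2).
R1 ← R1 − 3/10·R2.
R3 ← R3 − 183/10·R2.
R3 ← R3 / (5753/50).
R1 ← R1 − 123/50·R3.
R2 ← R2 + 57/10·R3.
Reading off the reduced rows gives x_1 = 2, x_2 = 6, x_3 = 0.

x_1 = 2, x_2 = 6, x_3 = 0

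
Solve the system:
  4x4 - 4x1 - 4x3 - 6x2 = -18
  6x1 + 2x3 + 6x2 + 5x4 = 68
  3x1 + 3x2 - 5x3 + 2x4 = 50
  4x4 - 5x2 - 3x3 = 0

Row-reduce the augmented matrix:
R1 ← R1 / (-4).
R2 ← R2 − 6·R1.
R3 ← R3 − 3·R1.
R2 ← R2 / (-3).
R1 ← R1 − 3/2·R2.
R3 ← R3 + 3/2·R2.
R4 ← R4 + 5·R2.
R3 ← R3 / (-6).
R1 ← R1 + 1·R3.
R2 ← R2 − 4/3·R3.
R4 ← R4 − 11/3·R3.
R4 ← R4 / (-527/36).
R1 ← R1 − 55/12·R4.
R2 ← R2 + 34/9·R4.
R3 ← R3 − 1/12·R4.
Reading off the reduced rows gives x1 = 4, x2 = 5, x3 = -3, x4 = 4.

x1 = 4, x2 = 5, x3 = -3, x4 = 4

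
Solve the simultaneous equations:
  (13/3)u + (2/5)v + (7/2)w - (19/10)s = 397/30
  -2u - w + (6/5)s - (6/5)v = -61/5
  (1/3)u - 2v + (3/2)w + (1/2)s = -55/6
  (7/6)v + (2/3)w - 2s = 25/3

Row-reduce:
R1 ← R1 / (13/3).
R2 ← R2 + 2·R1.
R3 ← R3 − 1/3·R1.
R2 ← R2 / (-66/65).
R1 ← R1 − 6/65·R2.
R3 ← R3 + 132/65·R2.
R4 ← R4 − 7/6·R2.
Swap R3 and R4.
R3 ← R3 / (136/99).
R1 ← R1 − 19/22·R3.
R2 ← R2 + 20/33·R3.
Row 4 reduces to 0 = 2, a contradiction. The system is inconsistent.

no solution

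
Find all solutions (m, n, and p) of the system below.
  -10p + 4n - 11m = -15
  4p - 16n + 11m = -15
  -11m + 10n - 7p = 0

Row-reduce:
R1 ← R1 / (-11).
R2 ← R2 − 11·R1.
R3 ← R3 + 11·R1.
R2 ← R2 / (-12).
R1 ← R1 + 4/11·R2.
R3 ← R3 − 6·R2.
Rank is 2 with 3 unknowns, leaving p free.

infinitely many solutions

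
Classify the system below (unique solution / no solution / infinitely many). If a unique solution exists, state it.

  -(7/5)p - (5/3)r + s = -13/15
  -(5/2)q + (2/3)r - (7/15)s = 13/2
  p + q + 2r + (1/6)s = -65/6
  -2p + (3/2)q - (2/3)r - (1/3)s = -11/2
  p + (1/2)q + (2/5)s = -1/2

p = 3, q = -3, r = -5, s = -5

Row-reduce the augmented matrix:
R1 ← R1 / (-7/5).
R3 ← R3 − 1·R1.
R4 ← R4 + 2·R1.
R5 ← R5 − 1·R1.
R2 ← R2 / (-5/2).
R3 ← R3 − 1·R2.
R4 ← R4 − 3/2·R2.
R5 ← R5 − 1/2·R2.
R3 ← R3 / (113/105).
R1 ← R1 − 25/21·R3.
R2 ← R2 + 4/15·R3.
R4 ← R4 − 74/35·R3.
R5 ← R5 + 37/35·R3.
R4 ← R4 / (-5773/1695).
R1 ← R1 + 335/226·R4.
R2 ← R2 − 608/1695·R4.
R3 ← R3 − 729/1130·R4.
R5 ← R5 − 5773/3390·R4.
R5 reduces to 0 = 0, so the extra equation is consistent.
Reading off the reduced rows gives p = 3, q = -3, r = -5, s = -5.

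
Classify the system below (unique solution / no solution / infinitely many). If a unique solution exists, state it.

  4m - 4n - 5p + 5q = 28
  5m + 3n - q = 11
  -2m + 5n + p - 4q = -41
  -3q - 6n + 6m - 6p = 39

Row-reduce the augmented matrix:
R1 ← R1 / (4).
R2 ← R2 − 5·R1.
R3 ← R3 + 2·R1.
R4 ← R4 − 6·R1.
R2 ← R2 / (8).
R1 ← R1 + 1·R2.
R3 ← R3 − 3·R2.
R3 ← R3 / (-123/32).
R1 ← R1 + 15/32·R3.
R2 ← R2 − 25/32·R3.
R4 ← R4 − 3/2·R3.
R4 ← R4 / (-411/41).
R1 ← R1 − 8/41·R4.
R2 ← R2 + 27/41·R4.
R3 ← R3 + 13/41·R4.
Reading off the reduced rows gives m = 6, n = -6, p = 5, q = 1.

m = 6, n = -6, p = 5, q = 1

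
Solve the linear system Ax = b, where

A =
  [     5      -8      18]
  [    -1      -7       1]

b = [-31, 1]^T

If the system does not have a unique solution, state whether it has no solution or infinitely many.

Row-reduce:
R1 ← R1 / (5).
R2 ← R2 + 1·R1.
R2 ← R2 / (-43/5).
R1 ← R1 + 8/5·R2.
Rank is 2 with 3 unknowns, leaving x_3 free.

infinitely many solutions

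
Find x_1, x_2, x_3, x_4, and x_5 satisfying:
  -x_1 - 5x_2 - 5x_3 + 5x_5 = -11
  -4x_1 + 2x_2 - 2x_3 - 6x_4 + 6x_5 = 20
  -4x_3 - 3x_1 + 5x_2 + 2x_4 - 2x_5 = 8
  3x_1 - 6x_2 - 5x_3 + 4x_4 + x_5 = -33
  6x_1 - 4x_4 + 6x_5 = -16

Row-reduce the augmented matrix:
R1 ← R1 / (-1).
R2 ← R2 + 4·R1.
R3 ← R3 + 3·R1.
R4 ← R4 − 3·R1.
R5 ← R5 − 6·R1.
R2 ← R2 / (22).
R1 ← R1 − 5·R2.
R3 ← R3 − 20·R2.
R4 ← R4 + 21·R2.
R5 ← R5 + 30·R2.
R3 ← R3 / (-59/11).
R1 ← R1 − 10/11·R3.
R2 ← R2 − 9/11·R3.
R4 ← R4 + 31/11·R3.
R5 ← R5 + 60/11·R3.
R4 ← R4 / (-333/59).
R1 ← R1 − 155/59·R4.
R2 ← R2 − 51/59·R4.
R3 ← R3 + 82/59·R4.
R5 ← R5 + 1166/59·R4.
R5 ← R5 / (154/37).
R1 ← R1 + 10/37·R5.
R2 ← R2 + 20/37·R5.
R3 ← R3 + 15/37·R5.
R4 ← R4 + 32/37·R5.
Reading off the reduced rows gives x_1 = -4, x_2 = 2, x_3 = 3, x_4 = 1, x_5 = 2.

x_1 = -4, x_2 = 2, x_3 = 3, x_4 = 1, x_5 = 2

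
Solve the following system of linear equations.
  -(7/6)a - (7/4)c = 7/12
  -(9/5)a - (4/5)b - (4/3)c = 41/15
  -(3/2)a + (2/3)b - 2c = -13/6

a = 1, b = -4, c = -1

Row-reduce the augmented matrix:
R1 ← R1 / (-7/6).
R2 ← R2 + 9/5·R1.
R3 ← R3 + 3/2·R1.
R2 ← R2 / (-4/5).
R3 ← R3 − 2/3·R2.
R3 ← R3 / (25/18).
R1 ← R1 − 3/2·R3.
R2 ← R2 + 41/24·R3.
Reading off the reduced rows gives a = 1, b = -4, c = -1.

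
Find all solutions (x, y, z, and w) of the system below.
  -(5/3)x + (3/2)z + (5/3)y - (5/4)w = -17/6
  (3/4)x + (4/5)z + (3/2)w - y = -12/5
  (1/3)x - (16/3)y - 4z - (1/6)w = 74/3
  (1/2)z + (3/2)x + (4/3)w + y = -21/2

Row-reduce:
R1 ← R1 / (-5/3).
R2 ← R2 − 3/4·R1.
R3 ← R3 − 1/3·R1.
R4 ← R4 − 3/2·R1.
R2 ← R2 / (-1/4).
R1 ← R1 + 1·R2.
R3 ← R3 + 5·R2.
R4 ← R4 − 5/2·R2.
R3 ← R3 / (-166/5).
R1 ← R1 + 34/5·R3.
R2 ← R2 + 59/10·R3.
R4 ← R4 − 83/5·R3.
Row 4 reduces to 0 = -1, a contradiction. The system is inconsistent.

no solution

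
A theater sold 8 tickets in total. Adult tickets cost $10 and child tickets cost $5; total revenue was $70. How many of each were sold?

adult tickets: 6, child tickets: 2

Let a = adult tickets, c = child tickets.
  c + a = 8
  10a + 5c = 70
From equation 1: a = 8 − c.
Substitute into equation 2 and solve: c = 2.
Then a = 6.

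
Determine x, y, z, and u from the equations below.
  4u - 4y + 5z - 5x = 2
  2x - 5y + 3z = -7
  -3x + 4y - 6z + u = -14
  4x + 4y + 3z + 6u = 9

Row-reduce the augmented matrix:
R1 ← R1 / (-5).
R2 ← R2 − 2·R1.
R3 ← R3 + 3·R1.
R4 ← R4 − 4·R1.
R2 ← R2 / (-33/5).
R1 ← R1 − 4/5·R2.
R3 ← R3 − 32/5·R2.
R4 ← R4 − 4/5·R2.
R3 ← R3 / (-137/33).
R1 ← R1 + 13/33·R3.
R2 ← R2 + 25/33·R3.
R4 ← R4 − 251/33·R3.
R4 ← R4 / (1325/137).
R1 ← R1 + 85/137·R4.
R2 ← R2 + 37/137·R4.
R3 ← R3 + 5/137·R4.
Reading off the reduced rows gives x = -1, y = 4, z = 5, u = -3.

x = -1, y = 4, z = 5, u = -3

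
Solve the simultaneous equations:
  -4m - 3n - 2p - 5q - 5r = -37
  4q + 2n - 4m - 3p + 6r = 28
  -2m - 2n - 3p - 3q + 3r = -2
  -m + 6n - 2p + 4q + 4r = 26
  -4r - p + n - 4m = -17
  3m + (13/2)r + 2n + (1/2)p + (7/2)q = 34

no solution

Row-reduce:
R1 ← R1 / (-4).
R2 ← R2 + 4·R1.
R3 ← R3 + 2·R1.
R4 ← R4 + 1·R1.
R5 ← R5 + 4·R1.
R6 ← R6 − 3·R1.
R2 ← R2 / (5).
R1 ← R1 − 3/4·R2.
R3 ← R3 + 1/2·R2.
R4 ← R4 − 27/4·R2.
R5 ← R5 − 4·R2.
R6 ← R6 + 1/4·R2.
R3 ← R3 / (-21/10).
R1 ← R1 − 13/20·R3.
R2 ← R2 + 1/5·R3.
R4 ← R4 + 3/20·R3.
R5 ← R5 − 9/5·R3.
R6 ← R6 + 21/20·R3.
R4 ← R4 / (-97/14).
R1 ← R1 − 1/42·R4.
R2 ← R2 − 37/21·R4.
R3 ← R3 + 4/21·R4.
R5 ← R5 + 13/7·R4.
R5 ← R5 / (54/97).
R1 ← R1 − 156/97·R5.
R2 ← R2 + 96/97·R5.
R3 ← R3 + 278/97·R5.
R4 ← R4 − 141/97·R5.
Row 6 reduces to 0 = -2, a contradiction. The system is inconsistent.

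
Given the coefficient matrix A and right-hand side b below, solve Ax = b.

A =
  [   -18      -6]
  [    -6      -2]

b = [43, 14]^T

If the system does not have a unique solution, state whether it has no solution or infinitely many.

no solution

Row-reduce:
R1 ← R1 / (-18).
R2 ← R2 + 6·R1.
Row 2 reduces to 0 = -1/3, a contradiction. The system is inconsistent.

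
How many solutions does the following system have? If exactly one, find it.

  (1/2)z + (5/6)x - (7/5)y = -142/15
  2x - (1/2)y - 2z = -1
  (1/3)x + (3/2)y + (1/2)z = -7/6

x = -5, y = 2, z = -5

Row-reduce the augmented matrix:
R1 ← R1 / (5/6).
R2 ← R2 − 2·R1.
R3 ← R3 − 1/3·R1.
R2 ← R2 / (143/50).
R1 ← R1 + 42/25·R2.
R3 ← R3 − 103/50·R2.
R3 ← R3 / (745/286).
R1 ← R1 + 183/143·R3.
R2 ← R2 + 160/143·R3.
Reading off the reduced rows gives x = -5, y = 2, z = -5.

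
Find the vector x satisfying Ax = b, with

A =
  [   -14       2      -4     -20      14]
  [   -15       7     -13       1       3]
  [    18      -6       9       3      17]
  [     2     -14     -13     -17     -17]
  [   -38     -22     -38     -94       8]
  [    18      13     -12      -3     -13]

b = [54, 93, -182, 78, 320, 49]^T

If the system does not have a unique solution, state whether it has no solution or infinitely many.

no solution

Row-reduce:
R1 ← R1 / (-14).
R2 ← R2 + 15·R1.
R3 ← R3 − 18·R1.
R4 ← R4 − 2·R1.
R5 ← R5 + 38·R1.
R6 ← R6 − 18·R1.
R2 ← R2 / (34/7).
R1 ← R1 + 1/7·R2.
R3 ← R3 + 24/7·R2.
R4 ← R4 + 96/7·R2.
R5 ← R5 + 192/7·R2.
R6 ← R6 − 109/7·R2.
R3 ← R3 / (-39/17).
R1 ← R1 − 1/34·R3.
R2 ← R2 + 61/34·R3.
R4 ← R4 + 649/17·R3.
R5 ← R5 + 1298/17·R3.
R6 ← R6 − 367/34·R3.
R4 ← R4 / (158).
R1 ← R1 − 2·R4.
R2 ← R2 − 10·R4.
R3 ← R3 − 3·R4.
R5 ← R5 − 316·R4.
R6 ← R6 + 133·R4.
Swap R5 and R6.
R5 ← R5 / (-502153/2054).
R1 ← R1 − 10669/2054·R5.
R2 ← R2 − 16057/2054·R5.
R3 ← R3 + 6943/3081·R5.
R4 ← R4 + 9562/3081·R5.
Row 6 reduces to 0 = 2, a contradiction. The system is inconsistent.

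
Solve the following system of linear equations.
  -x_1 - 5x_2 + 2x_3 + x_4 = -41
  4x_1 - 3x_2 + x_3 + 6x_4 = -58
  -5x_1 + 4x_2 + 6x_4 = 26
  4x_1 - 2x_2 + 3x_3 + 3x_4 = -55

x_1 = -4, x_2 = 6, x_3 = -6, x_4 = -3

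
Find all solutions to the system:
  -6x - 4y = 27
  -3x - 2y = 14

no solution

Row-reduce:
R1 ← R1 / (-6).
R2 ← R2 + 3·R1.
Row 2 reduces to 0 = 1/2, a contradiction. The system is inconsistent.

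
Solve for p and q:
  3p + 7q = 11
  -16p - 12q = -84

p = 6, q = -1

Row-reduce the augmented matrix:
R1 ← R1 / (3).
R2 ← R2 + 16·R1.
R2 ← R2 / (76/3).
R1 ← R1 − 7/3·R2.
Reading off the reduced rows gives p = 6, q = -1.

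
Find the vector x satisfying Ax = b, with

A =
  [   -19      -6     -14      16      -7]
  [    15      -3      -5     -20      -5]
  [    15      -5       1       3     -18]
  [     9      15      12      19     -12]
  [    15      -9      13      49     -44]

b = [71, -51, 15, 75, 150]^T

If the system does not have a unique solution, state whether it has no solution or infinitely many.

Row-reduce:
R1 ← R1 / (-19).
R2 ← R2 − 15·R1.
R3 ← R3 − 15·R1.
R4 ← R4 − 9·R1.
R5 ← R5 − 15·R1.
R2 ← R2 / (-147/19).
R1 ← R1 − 6/19·R2.
R3 ← R3 + 185/19·R2.
R4 ← R4 − 231/19·R2.
R5 ← R5 + 261/19·R2.
R3 ← R3 / (1492/147).
R1 ← R1 − 4/49·R3.
R2 ← R2 − 305/147·R3.
R4 ← R4 + 139/7·R3.
R5 ← R5 − 1492/49·R3.
R4 ← R4 / (95077/1492).
R1 ← R1 + 501/373·R4.
R2 ← R2 + 6175/1492·R4.
R3 ← R3 − 3661/1492·R4.
Row 5 reduces to 0 = 3, a contradiction. The system is inconsistent.

no solution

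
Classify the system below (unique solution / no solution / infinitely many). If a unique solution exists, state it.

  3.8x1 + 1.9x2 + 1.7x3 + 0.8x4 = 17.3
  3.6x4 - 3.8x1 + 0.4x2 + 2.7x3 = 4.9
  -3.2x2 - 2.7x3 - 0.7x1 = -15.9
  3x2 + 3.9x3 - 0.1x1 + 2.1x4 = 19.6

Row-reduce the augmented matrix:
R1 ← R1 / (19/5).
R2 ← R2 + 19/5·R1.
R3 ← R3 + 7/10·R1.
R4 ← R4 + 1/10·R1.
R2 ← R2 / (23/10).
R1 ← R1 − 1/2·R2.
R3 ← R3 + 57/20·R2.
R4 ← R4 − 61/20·R2.
R3 ← R3 / (26791/8740).
R1 ← R1 + 445/874·R3.
R2 ← R2 − 44/23·R3.
R4 ← R4 + 16519/8740·R3.
R4 ← R4 / (-69957/267910).
R1 ← R1 − 4932/26791·R4.
R2 ← R2 + 42372/26791·R4.
R3 ← R3 − 48940/26791·R4.
Reading off the reduced rows gives x1 = 2, x2 = 2, x3 = 3, x4 = 1.

x1 = 2, x2 = 2, x3 = 3, x4 = 1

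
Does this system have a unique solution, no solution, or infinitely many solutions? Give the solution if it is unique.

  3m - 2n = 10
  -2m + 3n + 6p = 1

infinitely many solutions

Row-reduce:
R1 ← R1 / (3).
R2 ← R2 + 2·R1.
R2 ← R2 / (5/3).
R1 ← R1 + 2/3·R2.
Rank is 2 with 3 unknowns, leaving p free.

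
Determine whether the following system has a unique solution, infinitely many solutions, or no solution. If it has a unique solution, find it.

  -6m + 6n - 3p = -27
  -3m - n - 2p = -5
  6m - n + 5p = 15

Row-reduce the augmented matrix:
R1 ← R1 / (-6).
R2 ← R2 + 3·R1.
R3 ← R3 − 6·R1.
R2 ← R2 / (-4).
R1 ← R1 + 1·R2.
R3 ← R3 − 5·R2.
R3 ← R3 / (11/8).
R1 ← R1 − 5/8·R3.
R2 ← R2 − 1/8·R3.
Reading off the reduced rows gives m = 3, n = -2, p = -1.

m = 3, n = -2, p = -1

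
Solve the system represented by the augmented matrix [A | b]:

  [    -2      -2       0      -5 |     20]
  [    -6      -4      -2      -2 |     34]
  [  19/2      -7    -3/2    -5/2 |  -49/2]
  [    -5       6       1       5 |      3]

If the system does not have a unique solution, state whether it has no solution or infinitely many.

infinitely many solutions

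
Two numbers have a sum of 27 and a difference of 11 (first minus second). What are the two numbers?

first number: 19, second number: 8

Let x = first number, y = second number.
  x + y = 27
  x - y = 11
From equation 1: x = 27 − y.
Substitute into equation 2 and solve: y = 8.
Then x = 19.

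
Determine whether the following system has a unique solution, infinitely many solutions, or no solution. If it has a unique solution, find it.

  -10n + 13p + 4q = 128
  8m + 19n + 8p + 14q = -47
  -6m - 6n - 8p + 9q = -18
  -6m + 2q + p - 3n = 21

m = 0, n = -5, p = 6, q = 0

Row-reduce the augmented matrix:
Swap R1 and R2.
R1 ← R1 / (8).
R3 ← R3 + 6·R1.
R4 ← R4 + 6·R1.
R2 ← R2 / (-10).
R1 ← R1 − 19/8·R2.
R3 ← R3 − 33/4·R2.
R4 ← R4 − 45/4·R2.
R3 ← R3 / (349/40).
R1 ← R1 − 327/80·R3.
R2 ← R2 + 13/10·R3.
R4 ← R4 − 173/8·R3.
R4 ← R4 / (-13789/349).
R1 ← R1 + 5571/698·R4.
R2 ← R2 − 1046/349·R4.
R3 ← R3 − 912/349·R4.
Reading off the reduced rows gives m = 0, n = -5, p = 6, q = 0.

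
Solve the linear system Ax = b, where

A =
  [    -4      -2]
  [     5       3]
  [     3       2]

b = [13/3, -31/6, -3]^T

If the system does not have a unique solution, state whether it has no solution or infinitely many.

Row-reduce the augmented matrix:
R1 ← R1 / (-4).
R2 ← R2 − 5·R1.
R3 ← R3 − 3·R1.
R2 ← R2 / (1/2).
R1 ← R1 − 1/2·R2.
R3 ← R3 − 1/2·R2.
R3 reduces to 0 = 0, so the extra equation is consistent.
Reading off the reduced rows gives x_1 = -4/3, x_2 = 1/2.

x_1 = -4/3, x_2 = 1/2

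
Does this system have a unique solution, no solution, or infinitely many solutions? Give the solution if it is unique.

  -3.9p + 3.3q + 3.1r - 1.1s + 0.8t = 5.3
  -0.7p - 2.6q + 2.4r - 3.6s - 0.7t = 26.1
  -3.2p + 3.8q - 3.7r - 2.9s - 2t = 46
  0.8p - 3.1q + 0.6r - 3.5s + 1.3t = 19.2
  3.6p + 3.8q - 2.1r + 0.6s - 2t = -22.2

Row-reduce the augmented matrix:
R1 ← R1 / (-39/10).
R2 ← R2 + 7/10·R1.
R3 ← R3 + 16/5·R1.
R4 ← R4 − 4/5·R1.
R5 ← R5 − 18/5·R1.
R2 ← R2 / (-83/26).
R1 ← R1 + 11/13·R2.
R3 ← R3 − 71/65·R2.
R4 ← R4 + 63/26·R2.
R5 ← R5 − 89/13·R2.
R3 ← R3 / (-23293/4150).
R1 ← R1 + 1598/1245·R3.
R2 ← R2 + 719/1245·R3.
R4 ← R4 + 407/2490·R3.
R5 ← R5 − 11741/2490·R3.
R4 ← R4 / (-734357/698790).
R1 ← R1 − 133256/69879·R4.
R2 ← R2 − 97214/69879·R4.
R3 ← R3 − 13121/23293·R4.
R5 ← R5 + 7245451/698790·R4.
R5 ← R5 / (-99703681/3671785).
R1 ← R1 − 3426691/734357·R5.
R2 ← R2 − 195827/56489·R5.
R3 ← R3 − 1247444/734357·R5.
R4 ← R4 + 1530478/734357·R5.
Reading off the reduced rows gives p = -6, q = -3, r = -4, s = -6, t = -3.

p = -6, q = -3, r = -4, s = -6, t = -3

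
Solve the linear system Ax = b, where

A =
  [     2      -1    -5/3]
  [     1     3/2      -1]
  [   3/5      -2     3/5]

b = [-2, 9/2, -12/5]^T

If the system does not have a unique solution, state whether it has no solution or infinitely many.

Row-reduce the augmented matrix:
R1 ← R1 / (2).
R2 ← R2 − 1·R1.
R3 ← R3 − 3/5·R1.
R2 ← R2 / (2).
R1 ← R1 + 1/2·R2.
R3 ← R3 + 17/10·R2.
R3 ← R3 / (23/24).
R1 ← R1 + 7/8·R3.
R2 ← R2 + 1/12·R3.
Reading off the reduced rows gives x_1 = 3, x_2 = 3, x_3 = 3.

x_1 = 3, x_2 = 3, x_3 = 3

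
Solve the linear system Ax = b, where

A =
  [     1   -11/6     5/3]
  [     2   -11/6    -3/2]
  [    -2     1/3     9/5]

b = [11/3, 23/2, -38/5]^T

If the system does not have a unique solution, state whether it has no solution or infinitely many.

Row-reduce the augmented matrix:
R2 ← R2 − 2·R1.
R3 ← R3 + 2·R1.
R2 ← R2 / (11/6).
R1 ← R1 + 11/6·R2.
R3 ← R3 + 10/3·R2.
R3 ← R3 / (-201/55).
R1 ← R1 + 19/6·R3.
R2 ← R2 + 29/11·R3.
Reading off the reduced rows gives x_1 = 3/2, x_2 = -3, x_3 = -2.

x_1 = 3/2, x_2 = -3, x_3 = -2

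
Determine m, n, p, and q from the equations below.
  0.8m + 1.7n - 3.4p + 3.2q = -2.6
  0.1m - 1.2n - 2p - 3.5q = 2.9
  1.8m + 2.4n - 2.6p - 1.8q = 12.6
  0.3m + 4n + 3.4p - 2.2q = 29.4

m = -4, n = 6, p = 0, q = -3

Row-reduce the augmented matrix:
R1 ← R1 / (4/5).
R2 ← R2 − 1/10·R1.
R3 ← R3 − 9/5·R1.
R4 ← R4 − 3/10·R1.
R2 ← R2 / (-113/80).
R1 ← R1 − 17/8·R2.
R3 ← R3 + 57/40·R2.
R4 ← R4 − 269/80·R2.
R3 ← R3 / (3751/565).
R1 ← R1 + 748/113·R3.
R2 ← R2 − 126/113·R3.
R4 ← R4 − 523/565·R3.
R4 ← R4 / (-449287/37510).
R1 ← R1 + 2359/341·R4.
R2 ← R2 − 13548/3751·R4.
R3 ← R3 + 2862/3751·R4.
Reading off the reduced rows gives m = -4, n = 6, p = 0, q = -3.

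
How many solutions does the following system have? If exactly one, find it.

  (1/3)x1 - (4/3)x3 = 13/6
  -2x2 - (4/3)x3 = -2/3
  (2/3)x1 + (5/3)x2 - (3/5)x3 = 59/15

Row-reduce the augmented matrix:
R1 ← R1 / (1/3).
R3 ← R3 − 2/3·R1.
R2 ← R2 / (-2).
R3 ← R3 − 5/3·R2.
R3 ← R3 / (43/45).
R1 ← R1 + 4·R3.
R2 ← R2 − 2/3·R3.
Reading off the reduced rows gives x1 = 5/2, x2 = 1, x3 = -1.

x1 = 5/2, x2 = 1, x3 = -1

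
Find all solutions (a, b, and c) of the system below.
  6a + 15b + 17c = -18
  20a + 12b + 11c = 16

infinitely many solutions

Row-reduce:
R1 ← R1 / (6).
R2 ← R2 − 20·R1.
R2 ← R2 / (-38).
R1 ← R1 − 5/2·R2.
Rank is 2 with 3 unknowns, leaving c free.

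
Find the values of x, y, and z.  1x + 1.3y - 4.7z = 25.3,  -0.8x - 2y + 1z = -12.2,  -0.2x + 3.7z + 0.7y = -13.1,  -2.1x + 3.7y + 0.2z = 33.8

x = -6, y = 6, z = -5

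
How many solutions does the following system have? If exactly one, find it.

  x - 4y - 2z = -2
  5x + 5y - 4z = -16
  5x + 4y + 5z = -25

x = -4, y = 0, z = -1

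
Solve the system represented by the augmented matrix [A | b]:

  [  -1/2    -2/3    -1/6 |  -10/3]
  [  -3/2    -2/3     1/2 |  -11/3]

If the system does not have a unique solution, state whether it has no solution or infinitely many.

Row-reduce:
R1 ← R1 / (-1/2).
R2 ← R2 + 3/2·R1.
R2 ← R2 / (4/3).
R1 ← R1 − 4/3·R2.
Rank is 2 with 3 unknowns, leaving x_3 free.

infinitely many solutions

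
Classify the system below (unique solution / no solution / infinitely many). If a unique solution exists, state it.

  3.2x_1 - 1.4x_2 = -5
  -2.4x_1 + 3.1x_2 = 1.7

Row-reduce the augmented matrix:
R1 ← R1 / (16/5).
R2 ← R2 + 12/5·R1.
R2 ← R2 / (41/20).
R1 ← R1 + 7/16·R2.
Reading off the reduced rows gives x_1 = -2, x_2 = -1.

x_1 = -2, x_2 = -1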